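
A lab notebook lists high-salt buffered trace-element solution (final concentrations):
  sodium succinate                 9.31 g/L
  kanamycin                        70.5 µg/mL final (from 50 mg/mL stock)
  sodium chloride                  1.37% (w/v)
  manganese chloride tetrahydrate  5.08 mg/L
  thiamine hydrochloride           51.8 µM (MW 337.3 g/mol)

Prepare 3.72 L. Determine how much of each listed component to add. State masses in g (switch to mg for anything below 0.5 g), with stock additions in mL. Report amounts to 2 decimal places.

Working volume: 3.72 L.
sodium succinate: 9.31 g/L × 3.72 L = 34.63 g
kanamycin: C1V1 = C2V2 → 70.5 µg/mL × 3720 mL ÷ 50000 µg/mL = 5.25 mL
sodium chloride: 1.37% w/v = 13.7 g/L → 13.7 × 3.72 L = 50.96 g
manganese chloride tetrahydrate: 5.08 mg/L × 3.72 L = 18.90 mg
thiamine hydrochloride: 51.8 µmol/L × 337.3 g/mol × 3.72 L ÷ 1000 = 65.00 mg

sodium succinate 34.63 g; kanamycin 5.25 mL; sodium chloride 50.96 g; manganese chloride tetrahydrate 18.90 mg; thiamine hydrochloride 65.00 mg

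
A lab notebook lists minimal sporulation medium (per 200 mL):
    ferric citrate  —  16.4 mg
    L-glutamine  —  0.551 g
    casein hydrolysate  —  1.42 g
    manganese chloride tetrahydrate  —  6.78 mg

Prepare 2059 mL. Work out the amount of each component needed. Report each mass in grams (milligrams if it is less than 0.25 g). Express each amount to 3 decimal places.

Ratio of target to recipe volume: 2059 / 200 = 10.295.
ferric citrate: 16.4 mg × (2059 mL / 200 mL) = 168.838 mg
L-glutamine: 0.551 g × (2059 mL / 200 mL) = 5.673 g
casein hydrolysate: 1.42 g × (2059 mL / 200 mL) = 14.619 g
manganese chloride tetrahydrate: 6.78 mg × (2059 mL / 200 mL) = 69.800 mg

ferric citrate 168.838 mg; L-glutamine 5.673 g; casein hydrolysate 14.619 g; manganese chloride tetrahydrate 69.800 mg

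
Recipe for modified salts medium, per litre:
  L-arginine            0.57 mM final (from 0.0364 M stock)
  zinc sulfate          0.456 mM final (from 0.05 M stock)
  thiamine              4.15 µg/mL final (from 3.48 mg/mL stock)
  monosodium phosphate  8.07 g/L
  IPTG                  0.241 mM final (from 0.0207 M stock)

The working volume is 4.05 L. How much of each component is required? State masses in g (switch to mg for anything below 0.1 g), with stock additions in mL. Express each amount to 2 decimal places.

Scale factor relative to 1 L: 4.05.
L-arginine: C1V1 = C2V2 → 0.57 mM × 4050 mL ÷ 36.4 mM = 63.42 mL
zinc sulfate: V = C2·V2/C1 = 0.456 mM × 4050 mL ÷ 50 mM = 36.94 mL
thiamine: V = C2·V2/C1 = 4.15 µg/mL × 4050 mL ÷ 3480 µg/mL = 4.83 mL
monosodium phosphate: 8.07 g/L × 4.05 L = 32.68 g
IPTG: V = C2·V2/C1 = 0.241 mM × 4050 mL ÷ 20.7 mM = 47.15 mL

L-arginine 63.42 mL; zinc sulfate 36.94 mL; thiamine 4.83 mL; monosodium phosphate 32.68 g; IPTG 47.15 mL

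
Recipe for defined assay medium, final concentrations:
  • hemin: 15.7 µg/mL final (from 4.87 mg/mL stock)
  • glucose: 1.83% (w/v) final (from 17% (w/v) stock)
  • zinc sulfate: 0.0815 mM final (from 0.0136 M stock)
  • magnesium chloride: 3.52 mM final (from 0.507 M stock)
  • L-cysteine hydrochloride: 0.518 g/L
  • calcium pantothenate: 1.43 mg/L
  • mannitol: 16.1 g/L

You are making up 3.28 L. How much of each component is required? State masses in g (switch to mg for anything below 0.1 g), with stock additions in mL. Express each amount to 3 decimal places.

hemin 10.574 mL; glucose 353.082 mL; zinc sulfate 19.656 mL; magnesium chloride 22.772 mL; L-cysteine hydrochloride 1.699 g; calcium pantothenate 4.690 mg; mannitol 52.808 g

Working volume: 3.28 L.
hemin: C1V1 = C2V2 → 15.7 µg/mL × 3280 mL ÷ 4870 µg/mL = 10.574 mL
glucose: C1V1 = C2V2 → 1.83% ÷ 17% × 3280 mL = 353.082 mL
zinc sulfate: V = C2·V2/C1 = 0.0815 mM × 3280 mL ÷ 13.6 mM = 19.656 mL
magnesium chloride: dilute stock: 3.52 mM × 3280 mL ÷ 507 mM = 22.772 mL
L-cysteine hydrochloride: 0.518 g/L × 3.28 L = 1.699 g
calcium pantothenate: 1.43 mg/L × 3.28 L = 4.690 mg
mannitol: 16.1 g/L × 3.28 L = 52.808 g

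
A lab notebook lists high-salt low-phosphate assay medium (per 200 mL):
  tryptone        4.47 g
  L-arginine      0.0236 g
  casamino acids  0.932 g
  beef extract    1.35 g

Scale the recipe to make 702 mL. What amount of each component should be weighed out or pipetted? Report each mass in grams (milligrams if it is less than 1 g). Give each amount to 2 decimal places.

tryptone 15.69 g; L-arginine 82.84 mg; casamino acids 3.27 g; beef extract 4.74 g

Ratio of target to recipe volume: 702 / 200 = 3.51.
tryptone: 4.47 g × (702 mL / 200 mL) = 15.69 g
L-arginine: 0.0236 g × (702 mL / 200 mL) = 0.082836 g = 82.84 mg
casamino acids: 0.932 g × (702 mL / 200 mL) = 3.27 g
beef extract: 1.35 g × (702 mL / 200 mL) = 4.74 g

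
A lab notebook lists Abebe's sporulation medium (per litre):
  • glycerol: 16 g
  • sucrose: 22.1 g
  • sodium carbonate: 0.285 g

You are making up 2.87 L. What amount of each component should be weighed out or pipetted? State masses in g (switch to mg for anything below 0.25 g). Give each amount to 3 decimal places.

glycerol 45.920 g; sucrose 63.427 g; sodium carbonate 0.818 g

Ratio of target to recipe volume: 2870 / 1000 = 2.87.
glycerol: 16 g × (2870 mL / 1000 mL) = 45.920 g
sucrose: 22.1 g × (2870 mL / 1000 mL) = 63.427 g
sodium carbonate: 0.285 g × (2870 mL / 1000 mL) = 0.818 g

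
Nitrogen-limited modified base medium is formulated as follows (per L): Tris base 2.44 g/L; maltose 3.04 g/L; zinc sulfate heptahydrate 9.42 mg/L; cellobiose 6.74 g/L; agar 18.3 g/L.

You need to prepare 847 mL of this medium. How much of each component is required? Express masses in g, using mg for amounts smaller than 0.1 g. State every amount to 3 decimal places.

Target volume = 847 mL = 0.847 L.
Tris base: 2.44 g/L × 0.847 L = 2.067 g
maltose: 3.04 g/L × 0.847 L = 2.575 g
zinc sulfate heptahydrate: 9.42 mg/L × 0.847 L = 7.979 mg
cellobiose: 6.74 g/L × 0.847 L = 5.709 g
agar: 18.3 g/L × 0.847 L = 15.500 g

Tris base 2.067 g; maltose 2.575 g; zinc sulfate heptahydrate 7.979 mg; cellobiose 5.709 g; agar 15.500 g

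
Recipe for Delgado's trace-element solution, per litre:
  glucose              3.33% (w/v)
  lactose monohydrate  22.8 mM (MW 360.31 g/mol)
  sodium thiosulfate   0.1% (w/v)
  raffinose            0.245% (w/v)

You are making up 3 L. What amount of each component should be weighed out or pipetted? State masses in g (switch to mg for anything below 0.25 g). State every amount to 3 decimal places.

glucose 99.900 g; lactose monohydrate 24.645 g; sodium thiosulfate 3.000 g; raffinose 7.350 g

Scale factor relative to 1 L: 3.
glucose: 3.33 g per 100 mL × 3000 mL ÷ 100 = 99.900 g
lactose monohydrate: 22.8 mmol/L × 360.31 g/mol × 3 L ÷ 1000 = 24.645 g
sodium thiosulfate: 0.1 g per 100 mL × 3000 mL ÷ 100 = 3.000 g
raffinose: 0.245 g per 100 mL × 3000 mL ÷ 100 = 7.350 g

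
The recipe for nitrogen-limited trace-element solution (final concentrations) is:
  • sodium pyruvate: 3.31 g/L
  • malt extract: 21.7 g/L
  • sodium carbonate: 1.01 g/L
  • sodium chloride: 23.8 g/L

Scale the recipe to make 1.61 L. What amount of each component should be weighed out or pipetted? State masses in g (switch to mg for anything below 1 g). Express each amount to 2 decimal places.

Working volume: 1.61 L.
sodium pyruvate: 3.31 g/L × 1.61 L = 5.33 g
malt extract: 21.7 g/L × 1.61 L = 34.94 g
sodium carbonate: 1.01 g/L × 1.61 L = 1.63 g
sodium chloride: 23.8 g/L × 1.61 L = 38.32 g

sodium pyruvate 5.33 g; malt extract 34.94 g; sodium carbonate 1.63 g; sodium chloride 38.32 g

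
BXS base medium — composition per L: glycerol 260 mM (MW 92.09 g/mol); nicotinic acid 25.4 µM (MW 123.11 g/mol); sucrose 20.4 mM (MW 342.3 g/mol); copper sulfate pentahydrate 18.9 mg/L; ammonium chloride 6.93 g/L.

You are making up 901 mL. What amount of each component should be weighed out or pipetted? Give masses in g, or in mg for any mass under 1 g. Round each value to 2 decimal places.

glycerol 21.57 g; nicotinic acid 2.82 mg; sucrose 6.29 g; copper sulfate pentahydrate 17.03 mg; ammonium chloride 6.24 g

Target volume = 901 mL = 0.901 L.
glycerol: 260 mmol/L × 92.09 g/mol × 0.901 L ÷ 1000 = 21.57 g
nicotinic acid: 25.4 µmol/L × 123.11 g/mol × 0.901 L ÷ 1000 = 2.82 mg
sucrose: 20.4 mmol/L × 342.3 g/mol × 0.901 L ÷ 1000 = 6.29 g
copper sulfate pentahydrate: 18.9 mg/L × 0.901 L = 17.03 mg
ammonium chloride: 6.93 g/L × 0.901 L = 6.24 g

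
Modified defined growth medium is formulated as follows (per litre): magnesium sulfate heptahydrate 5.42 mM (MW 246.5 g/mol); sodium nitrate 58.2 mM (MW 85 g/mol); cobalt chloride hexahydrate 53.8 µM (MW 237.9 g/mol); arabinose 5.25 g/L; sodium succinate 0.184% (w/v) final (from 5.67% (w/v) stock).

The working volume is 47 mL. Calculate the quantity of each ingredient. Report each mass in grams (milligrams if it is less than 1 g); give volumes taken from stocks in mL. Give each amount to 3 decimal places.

magnesium sulfate heptahydrate 62.793 mg; sodium nitrate 232.509 mg; cobalt chloride hexahydrate 0.602 mg; arabinose 246.750 mg; sodium succinate 1.525 mL

Working volume: 47 mL = 0.047 L.
magnesium sulfate heptahydrate: 5.42 mmol/L × 246.5 mg/mmol × 0.047 L = 62.793 mg
sodium nitrate: 58.2 mmol/L × 85 mg/mmol × 0.047 L = 232.509 mg
cobalt chloride hexahydrate: 53.8 µmol/L × 237.9 g/mol × 0.047 L ÷ 1000 = 0.602 mg
arabinose: 5.25 g/L × 0.047 L = 0.24675 g = 246.750 mg
sodium succinate: V = C2·V2/C1 = 0.184% ÷ 5.67% × 47 mL = 1.525 mL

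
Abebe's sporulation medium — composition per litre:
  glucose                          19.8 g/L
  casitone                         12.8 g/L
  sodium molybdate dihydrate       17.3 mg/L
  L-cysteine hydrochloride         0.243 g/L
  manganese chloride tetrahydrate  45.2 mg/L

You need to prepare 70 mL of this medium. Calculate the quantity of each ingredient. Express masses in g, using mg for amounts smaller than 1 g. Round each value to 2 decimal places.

glucose 1.39 g; casitone 896.00 mg; sodium molybdate dihydrate 1.21 mg; L-cysteine hydrochloride 17.01 mg; manganese chloride tetrahydrate 3.16 mg

Scale factor relative to 1 L: 0.07.
glucose: 19.8 g/L × 0.07 L = 1.39 g
casitone: 12.8 g/L × 0.07 L = 0.896 g = 896.00 mg
sodium molybdate dihydrate: 17.3 mg/L × 0.07 L = 1.21 mg
L-cysteine hydrochloride: 0.243 g/L × 0.07 L = 0.01701 g = 17.01 mg
manganese chloride tetrahydrate: 45.2 mg/L × 0.07 L = 3.16 mg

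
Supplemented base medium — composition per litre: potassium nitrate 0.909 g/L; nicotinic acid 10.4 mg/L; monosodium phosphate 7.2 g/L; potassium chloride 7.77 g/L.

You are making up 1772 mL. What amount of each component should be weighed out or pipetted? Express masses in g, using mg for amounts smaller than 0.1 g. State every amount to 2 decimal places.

potassium nitrate 1.61 g; nicotinic acid 18.43 mg; monosodium phosphate 12.76 g; potassium chloride 13.77 g

Target volume = 1772 mL = 1.772 L.
potassium nitrate: 0.909 g/L × 1.772 L = 1.61 g
nicotinic acid: 10.4 mg/L × 1.772 L = 18.43 mg
monosodium phosphate: 7.2 g/L × 1.772 L = 12.76 g
potassium chloride: 7.77 g/L × 1.772 L = 13.77 g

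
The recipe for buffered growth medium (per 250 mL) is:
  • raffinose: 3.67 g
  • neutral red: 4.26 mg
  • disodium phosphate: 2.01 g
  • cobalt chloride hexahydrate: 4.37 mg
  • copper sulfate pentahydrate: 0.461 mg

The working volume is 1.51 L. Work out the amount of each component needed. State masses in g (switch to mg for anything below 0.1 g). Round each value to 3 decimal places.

raffinose 22.167 g; neutral red 25.730 mg; disodium phosphate 12.140 g; cobalt chloride hexahydrate 26.395 mg; copper sulfate pentahydrate 2.784 mg

Scale factor = 1510 mL / 250 mL = 6.04.
raffinose: 3.67 g × (1510 mL / 250 mL) = 22.167 g
neutral red: 4.26 mg × (1510 mL / 250 mL) = 25.730 mg
disodium phosphate: 2.01 g × (1510 mL / 250 mL) = 12.140 g
cobalt chloride hexahydrate: 4.37 mg × (1510 mL / 250 mL) = 26.395 mg
copper sulfate pentahydrate: 0.461 mg × (1510 mL / 250 mL) = 2.784 mg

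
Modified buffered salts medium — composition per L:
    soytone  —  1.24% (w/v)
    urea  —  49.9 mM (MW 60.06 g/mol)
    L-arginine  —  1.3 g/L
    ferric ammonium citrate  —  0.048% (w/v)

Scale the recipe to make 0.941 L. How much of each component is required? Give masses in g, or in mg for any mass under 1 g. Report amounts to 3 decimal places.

soytone 11.668 g; urea 2.820 g; L-arginine 1.223 g; ferric ammonium citrate 451.680 mg

Scale factor relative to 1 L: 0.941.
soytone: 1.24% w/v = 12.4 g/L → 12.4 × 0.941 L = 11.668 g
urea: 49.9 mmol/L × 60.06 g/mol × 0.941 L ÷ 1000 = 2.820 g
L-arginine: 1.3 g/L × 0.941 L = 1.223 g
ferric ammonium citrate: 0.048% w/v = 0.48 g/L → 0.48 × 0.941 L = 0.45168 g = 451.680 mg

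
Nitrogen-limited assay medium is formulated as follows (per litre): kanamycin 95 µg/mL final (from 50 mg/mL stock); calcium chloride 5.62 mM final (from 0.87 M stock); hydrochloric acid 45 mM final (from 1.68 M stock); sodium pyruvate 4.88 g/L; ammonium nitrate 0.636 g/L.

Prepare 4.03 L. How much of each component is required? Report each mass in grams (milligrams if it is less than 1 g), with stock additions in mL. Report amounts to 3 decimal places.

Scale factor relative to 1 L: 4.03.
kanamycin: C1V1 = C2V2 → 95 µg/mL × 4030 mL ÷ 50000 µg/mL = 7.657 mL
calcium chloride: dilute stock: 5.62 mM × 4030 mL ÷ 870 mM = 26.033 mL
hydrochloric acid: V = C2·V2/C1 = 45 mM × 4030 mL ÷ 1680 mM = 107.946 mL
sodium pyruvate: 4.88 g/L × 4.03 L = 19.666 g
ammonium nitrate: 0.636 g/L × 4.03 L = 2.563 g

kanamycin 7.657 mL; calcium chloride 26.033 mL; hydrochloric acid 107.946 mL; sodium pyruvate 19.666 g; ammonium nitrate 2.563 g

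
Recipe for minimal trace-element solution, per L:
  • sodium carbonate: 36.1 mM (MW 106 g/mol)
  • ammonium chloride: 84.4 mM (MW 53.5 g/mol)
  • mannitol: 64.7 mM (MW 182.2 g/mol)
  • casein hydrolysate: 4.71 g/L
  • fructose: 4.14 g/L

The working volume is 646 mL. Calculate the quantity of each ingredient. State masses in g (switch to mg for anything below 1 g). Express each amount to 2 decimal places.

Working volume: 646 mL = 0.646 L.
sodium carbonate: 36.1 mmol/L × 106 g/mol × 0.646 L ÷ 1000 = 2.47 g
ammonium chloride: 84.4 mmol/L × 53.5 g/mol × 0.646 L ÷ 1000 = 2.92 g
mannitol: 64.7 mmol/L × 182.2 g/mol × 0.646 L ÷ 1000 = 7.62 g
casein hydrolysate: 4.71 g/L × 0.646 L = 3.04 g
fructose: 4.14 g/L × 0.646 L = 2.67 g

sodium carbonate 2.47 g; ammonium chloride 2.92 g; mannitol 7.62 g; casein hydrolysate 3.04 g; fructose 2.67 g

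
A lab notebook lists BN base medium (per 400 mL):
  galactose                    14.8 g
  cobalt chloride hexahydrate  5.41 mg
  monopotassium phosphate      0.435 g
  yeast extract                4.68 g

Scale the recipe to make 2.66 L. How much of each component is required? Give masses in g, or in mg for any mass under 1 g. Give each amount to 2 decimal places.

galactose 98.42 g; cobalt chloride hexahydrate 35.98 mg; monopotassium phosphate 2.89 g; yeast extract 31.12 g

Scale factor = 2660 mL / 400 mL = 6.65.
galactose: 14.8 g × (2660 mL / 400 mL) = 98.42 g
cobalt chloride hexahydrate: 5.41 mg × (2660 mL / 400 mL) = 35.98 mg
monopotassium phosphate: 0.435 g × (2660 mL / 400 mL) = 2.89 g
yeast extract: 4.68 g × (2660 mL / 400 mL) = 31.12 g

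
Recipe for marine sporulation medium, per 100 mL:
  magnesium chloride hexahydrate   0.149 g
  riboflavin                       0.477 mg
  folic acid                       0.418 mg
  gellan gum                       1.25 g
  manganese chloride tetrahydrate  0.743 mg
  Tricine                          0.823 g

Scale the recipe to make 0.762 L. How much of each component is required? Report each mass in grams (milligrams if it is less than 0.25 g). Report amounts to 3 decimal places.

Scale factor = 762 mL / 100 mL = 7.62.
magnesium chloride hexahydrate: 0.149 g × (762 mL / 100 mL) = 1.135 g
riboflavin: 0.477 mg × (762 mL / 100 mL) = 3.635 mg
folic acid: 0.418 mg × (762 mL / 100 mL) = 3.185 mg
gellan gum: 1.25 g × (762 mL / 100 mL) = 9.525 g
manganese chloride tetrahydrate: 0.743 mg × (762 mL / 100 mL) = 5.662 mg
Tricine: 0.823 g × (762 mL / 100 mL) = 6.271 g

magnesium chloride hexahydrate 1.135 g; riboflavin 3.635 mg; folic acid 3.185 mg; gellan gum 9.525 g; manganese chloride tetrahydrate 5.662 mg; Tricine 6.271 g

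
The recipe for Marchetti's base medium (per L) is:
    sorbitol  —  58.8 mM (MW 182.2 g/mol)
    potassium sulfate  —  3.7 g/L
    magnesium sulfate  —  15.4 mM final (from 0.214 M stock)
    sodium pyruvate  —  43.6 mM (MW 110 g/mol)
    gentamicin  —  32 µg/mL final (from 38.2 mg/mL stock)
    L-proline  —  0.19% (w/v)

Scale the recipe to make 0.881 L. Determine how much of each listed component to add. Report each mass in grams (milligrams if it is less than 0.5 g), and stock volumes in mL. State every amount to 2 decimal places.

Scale factor relative to 1 L: 0.881.
sorbitol: 58.8 mmol/L × 182.2 g/mol × 0.881 L ÷ 1000 = 9.44 g
potassium sulfate: 3.7 g/L × 0.881 L = 3.26 g
magnesium sulfate: V = C2·V2/C1 = 15.4 mM × 881 mL ÷ 214 mM = 63.40 mL
sodium pyruvate: 43.6 mmol/L × 110 g/mol × 0.881 L ÷ 1000 = 4.23 g
gentamicin: C1V1 = C2V2 → 32 µg/mL × 881 mL ÷ 38200 µg/mL = 0.74 mL
L-proline: 0.19 g per 100 mL × 881 mL ÷ 100 = 1.67 g

sorbitol 9.44 g; potassium sulfate 3.26 g; magnesium sulfate 63.40 mL; sodium pyruvate 4.23 g; gentamicin 0.74 mL; L-proline 1.67 g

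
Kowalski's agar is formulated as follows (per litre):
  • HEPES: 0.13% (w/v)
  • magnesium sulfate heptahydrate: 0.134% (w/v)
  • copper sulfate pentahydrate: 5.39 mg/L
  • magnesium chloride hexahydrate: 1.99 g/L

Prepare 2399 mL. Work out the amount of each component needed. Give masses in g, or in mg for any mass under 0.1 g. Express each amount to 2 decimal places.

Scale factor relative to 1 L: 2.399.
HEPES: 0.13 g per 100 mL × 2399 mL ÷ 100 = 3.12 g
magnesium sulfate heptahydrate: 0.134% w/v = 1.34 g/L → 1.34 × 2.399 L = 3.21 g
copper sulfate pentahydrate: 5.39 mg/L × 2.399 L = 12.93 mg
magnesium chloride hexahydrate: 1.99 g/L × 2.399 L = 4.77 g

HEPES 3.12 g; magnesium sulfate heptahydrate 3.21 g; copper sulfate pentahydrate 12.93 mg; magnesium chloride hexahydrate 4.77 g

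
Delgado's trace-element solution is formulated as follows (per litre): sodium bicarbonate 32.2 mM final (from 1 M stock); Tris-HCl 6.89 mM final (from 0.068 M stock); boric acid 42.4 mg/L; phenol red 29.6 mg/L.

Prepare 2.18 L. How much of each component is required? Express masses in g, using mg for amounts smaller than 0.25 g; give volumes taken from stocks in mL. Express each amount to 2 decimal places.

sodium bicarbonate 70.20 mL; Tris-HCl 220.89 mL; boric acid 92.43 mg; phenol red 64.53 mg

Working volume: 2.18 L.
sodium bicarbonate: V = C2·V2/C1 = 32.2 mM × 2180 mL ÷ 1000 mM = 70.20 mL
Tris-HCl: dilute stock: 6.89 mM × 2180 mL ÷ 68 mM = 220.89 mL
boric acid: 42.4 mg/L × 2.18 L = 92.43 mg
phenol red: 29.6 mg/L × 2.18 L = 64.53 mg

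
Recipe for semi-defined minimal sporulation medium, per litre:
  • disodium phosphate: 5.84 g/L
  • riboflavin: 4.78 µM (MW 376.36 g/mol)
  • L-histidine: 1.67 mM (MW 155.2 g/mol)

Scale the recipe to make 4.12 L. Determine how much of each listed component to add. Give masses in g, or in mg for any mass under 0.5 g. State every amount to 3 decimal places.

disodium phosphate 24.061 g; riboflavin 7.412 mg; L-histidine 1.068 g

Working volume: 4.12 L.
disodium phosphate: 5.84 g/L × 4.12 L = 24.061 g
riboflavin: 4.78 µmol/L × 376.36 g/mol × 4.12 L ÷ 1000 = 7.412 mg
L-histidine: 1.67 mmol/L × 155.2 g/mol × 4.12 L ÷ 1000 = 1.068 g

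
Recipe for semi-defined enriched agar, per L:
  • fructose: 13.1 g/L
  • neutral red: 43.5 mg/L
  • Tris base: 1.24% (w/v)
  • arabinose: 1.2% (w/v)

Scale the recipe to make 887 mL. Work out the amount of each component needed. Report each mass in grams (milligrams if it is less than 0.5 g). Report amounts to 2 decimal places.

Working volume: 887 mL = 0.887 L.
fructose: 13.1 g/L × 0.887 L = 11.62 g
neutral red: 43.5 mg/L × 0.887 L = 38.58 mg
Tris base: 1.24 g per 100 mL × 887 mL ÷ 100 = 11.00 g
arabinose: 1.2% w/v = 12 g/L → 12 × 0.887 L = 10.64 g

fructose 11.62 g; neutral red 38.58 mg; Tris base 11.00 g; arabinose 10.64 g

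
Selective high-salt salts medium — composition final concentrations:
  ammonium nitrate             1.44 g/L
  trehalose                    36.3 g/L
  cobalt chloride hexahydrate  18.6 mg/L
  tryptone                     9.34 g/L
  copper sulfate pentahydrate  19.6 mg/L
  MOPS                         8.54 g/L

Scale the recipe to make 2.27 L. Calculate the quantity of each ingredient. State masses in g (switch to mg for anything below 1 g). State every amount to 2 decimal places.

ammonium nitrate 3.27 g; trehalose 82.40 g; cobalt chloride hexahydrate 42.22 mg; tryptone 21.20 g; copper sulfate pentahydrate 44.49 mg; MOPS 19.39 g

Scale factor relative to 1 L: 2.27.
ammonium nitrate: 1.44 g/L × 2.27 L = 3.27 g
trehalose: 36.3 g/L × 2.27 L = 82.40 g
cobalt chloride hexahydrate: 18.6 mg/L × 2.27 L = 42.22 mg
tryptone: 9.34 g/L × 2.27 L = 21.20 g
copper sulfate pentahydrate: 19.6 mg/L × 2.27 L = 44.49 mg
MOPS: 8.54 g/L × 2.27 L = 19.39 g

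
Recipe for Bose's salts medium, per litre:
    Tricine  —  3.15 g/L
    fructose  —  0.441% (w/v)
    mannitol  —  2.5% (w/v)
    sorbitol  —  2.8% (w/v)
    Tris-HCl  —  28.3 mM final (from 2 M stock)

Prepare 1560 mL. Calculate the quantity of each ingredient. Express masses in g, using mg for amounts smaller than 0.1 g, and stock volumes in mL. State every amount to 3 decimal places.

Tricine 4.914 g; fructose 6.880 g; mannitol 39.000 g; sorbitol 43.680 g; Tris-HCl 22.074 mL

Target volume = 1560 mL = 1.56 L.
Tricine: 3.15 g/L × 1.56 L = 4.914 g
fructose: 0.441 g per 100 mL × 1560 mL ÷ 100 = 6.880 g
mannitol: 2.5% w/v = 25 g/L → 25 × 1.56 L = 39.000 g
sorbitol: 2.8 g per 100 mL × 1560 mL ÷ 100 = 43.680 g
Tris-HCl: dilute stock: 28.3 mM × 1560 mL ÷ 2000 mM = 22.074 mL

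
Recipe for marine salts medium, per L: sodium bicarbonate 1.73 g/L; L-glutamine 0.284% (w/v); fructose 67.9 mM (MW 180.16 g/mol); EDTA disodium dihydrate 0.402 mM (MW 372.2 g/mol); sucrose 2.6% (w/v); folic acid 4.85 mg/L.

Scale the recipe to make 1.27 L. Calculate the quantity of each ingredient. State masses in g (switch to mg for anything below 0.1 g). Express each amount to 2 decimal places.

sodium bicarbonate 2.20 g; L-glutamine 3.61 g; fructose 15.54 g; EDTA disodium dihydrate 0.19 g; sucrose 33.02 g; folic acid 6.16 mg

Scale factor relative to 1 L: 1.27.
sodium bicarbonate: 1.73 g/L × 1.27 L = 2.20 g
L-glutamine: 0.284% w/v = 2.84 g/L → 2.84 × 1.27 L = 3.61 g
fructose: 67.9 mmol/L × 180.16 g/mol × 1.27 L ÷ 1000 = 15.54 g
EDTA disodium dihydrate: 0.402 mmol/L × 372.2 g/mol × 1.27 L ÷ 1000 = 0.19 g
sucrose: 2.6 g per 100 mL × 1270 mL ÷ 100 = 33.02 g
folic acid: 4.85 mg/L × 1.27 L = 6.16 mg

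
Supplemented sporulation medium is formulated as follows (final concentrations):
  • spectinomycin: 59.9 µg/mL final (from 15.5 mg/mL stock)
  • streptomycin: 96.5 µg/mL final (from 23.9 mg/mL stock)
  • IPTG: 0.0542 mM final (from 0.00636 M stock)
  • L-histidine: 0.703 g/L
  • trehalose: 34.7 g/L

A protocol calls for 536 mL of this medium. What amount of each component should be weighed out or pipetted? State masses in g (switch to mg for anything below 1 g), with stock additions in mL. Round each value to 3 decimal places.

Target volume = 536 mL = 0.536 L.
spectinomycin: dilute stock: 59.9 µg/mL × 536 mL ÷ 15500 µg/mL = 2.071 mL
streptomycin: C1V1 = C2V2 → 96.5 µg/mL × 536 mL ÷ 23900 µg/mL = 2.164 mL
IPTG: C1V1 = C2V2 → 0.0542 mM × 536 mL ÷ 6.36 mM = 4.568 mL
L-histidine: 0.703 g/L × 0.536 L = 0.376808 g = 376.808 mg
trehalose: 34.7 g/L × 0.536 L = 18.599 g

spectinomycin 2.071 mL; streptomycin 2.164 mL; IPTG 4.568 mL; L-histidine 376.808 mg; trehalose 18.599 g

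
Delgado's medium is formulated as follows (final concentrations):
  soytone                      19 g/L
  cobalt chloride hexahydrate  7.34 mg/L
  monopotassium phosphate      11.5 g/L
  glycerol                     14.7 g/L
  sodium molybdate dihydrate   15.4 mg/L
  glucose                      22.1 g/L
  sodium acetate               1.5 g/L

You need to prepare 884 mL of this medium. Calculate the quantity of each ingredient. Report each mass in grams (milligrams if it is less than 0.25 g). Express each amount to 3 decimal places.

soytone 16.796 g; cobalt chloride hexahydrate 6.489 mg; monopotassium phosphate 10.166 g; glycerol 12.995 g; sodium molybdate dihydrate 13.614 mg; glucose 19.536 g; sodium acetate 1.326 g

Target volume = 884 mL = 0.884 L.
soytone: 19 g/L × 0.884 L = 16.796 g
cobalt chloride hexahydrate: 7.34 mg/L × 0.884 L = 6.489 mg
monopotassium phosphate: 11.5 g/L × 0.884 L = 10.166 g
glycerol: 14.7 g/L × 0.884 L = 12.995 g
sodium molybdate dihydrate: 15.4 mg/L × 0.884 L = 13.614 mg
glucose: 22.1 g/L × 0.884 L = 19.536 g
sodium acetate: 1.5 g/L × 0.884 L = 1.326 g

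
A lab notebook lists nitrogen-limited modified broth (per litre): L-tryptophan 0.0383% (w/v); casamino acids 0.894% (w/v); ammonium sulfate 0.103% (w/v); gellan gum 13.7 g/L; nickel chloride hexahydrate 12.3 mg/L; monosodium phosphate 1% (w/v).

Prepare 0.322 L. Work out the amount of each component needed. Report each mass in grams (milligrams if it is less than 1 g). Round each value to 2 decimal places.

L-tryptophan 123.33 mg; casamino acids 2.88 g; ammonium sulfate 331.66 mg; gellan gum 4.41 g; nickel chloride hexahydrate 3.96 mg; monosodium phosphate 3.22 g

Working volume: 0.322 L.
L-tryptophan: 0.0383 g per 100 mL × 322 mL ÷ 100 = 0.123326 g = 123.33 mg
casamino acids: 0.894% w/v = 8.94 g/L → 8.94 × 0.322 L = 2.88 g
ammonium sulfate: 0.103% w/v = 1.03 g/L → 1.03 × 0.322 L = 0.33166 g = 331.66 mg
gellan gum: 13.7 g/L × 0.322 L = 4.41 g
nickel chloride hexahydrate: 12.3 mg/L × 0.322 L = 3.96 mg
monosodium phosphate: 1 g per 100 mL × 322 mL ÷ 100 = 3.22 g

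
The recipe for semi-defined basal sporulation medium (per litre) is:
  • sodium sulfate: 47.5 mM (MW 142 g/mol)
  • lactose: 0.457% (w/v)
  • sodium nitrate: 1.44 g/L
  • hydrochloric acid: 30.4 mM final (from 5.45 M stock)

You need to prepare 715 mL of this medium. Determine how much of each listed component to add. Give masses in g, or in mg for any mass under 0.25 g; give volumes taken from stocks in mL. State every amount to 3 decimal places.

sodium sulfate 4.823 g; lactose 3.268 g; sodium nitrate 1.030 g; hydrochloric acid 3.988 mL

Scale factor relative to 1 L: 0.715.
sodium sulfate: 47.5 mmol/L × 142 g/mol × 0.715 L ÷ 1000 = 4.823 g
lactose: 0.457% w/v = 4.57 g/L → 4.57 × 0.715 L = 3.268 g
sodium nitrate: 1.44 g/L × 0.715 L = 1.030 g
hydrochloric acid: dilute stock: 30.4 mM × 715 mL ÷ 5450 mM = 3.988 mL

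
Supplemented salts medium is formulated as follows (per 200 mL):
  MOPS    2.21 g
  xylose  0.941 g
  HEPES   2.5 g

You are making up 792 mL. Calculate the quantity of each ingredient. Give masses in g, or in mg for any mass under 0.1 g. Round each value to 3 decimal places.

Scale factor = 792 mL / 200 mL = 3.96.
MOPS: 2.21 g × (792 mL / 200 mL) = 8.752 g
xylose: 0.941 g × (792 mL / 200 mL) = 3.726 g
HEPES: 2.5 g × (792 mL / 200 mL) = 9.900 g

MOPS 8.752 g; xylose 3.726 g; HEPES 9.900 g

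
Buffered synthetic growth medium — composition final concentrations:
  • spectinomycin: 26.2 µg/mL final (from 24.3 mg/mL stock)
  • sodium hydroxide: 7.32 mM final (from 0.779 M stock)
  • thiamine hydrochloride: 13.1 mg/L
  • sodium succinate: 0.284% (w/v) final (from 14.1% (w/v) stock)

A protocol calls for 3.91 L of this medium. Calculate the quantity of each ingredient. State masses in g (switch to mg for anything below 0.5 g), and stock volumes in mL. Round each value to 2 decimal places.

Scale factor relative to 1 L: 3.91.
spectinomycin: dilute stock: 26.2 µg/mL × 3910 mL ÷ 24300 µg/mL = 4.22 mL
sodium hydroxide: C1V1 = C2V2 → 7.32 mM × 3910 mL ÷ 779 mM = 36.74 mL
thiamine hydrochloride: 13.1 mg/L × 3.91 L = 51.22 mg
sodium succinate: V = C2·V2/C1 = 0.284% ÷ 14.1% × 3910 mL = 78.75 mL

spectinomycin 4.22 mL; sodium hydroxide 36.74 mL; thiamine hydrochloride 51.22 mg; sodium succinate 78.75 mL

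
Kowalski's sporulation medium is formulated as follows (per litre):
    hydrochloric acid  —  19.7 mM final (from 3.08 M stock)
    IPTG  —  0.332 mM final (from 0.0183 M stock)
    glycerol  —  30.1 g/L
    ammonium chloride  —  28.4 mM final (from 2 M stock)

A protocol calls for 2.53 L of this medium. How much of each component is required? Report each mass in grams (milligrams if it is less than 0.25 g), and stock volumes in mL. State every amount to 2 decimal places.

Scale factor relative to 1 L: 2.53.
hydrochloric acid: dilute stock: 19.7 mM × 2530 mL ÷ 3080 mM = 16.18 mL
IPTG: dilute stock: 0.332 mM × 2530 mL ÷ 18.3 mM = 45.90 mL
glycerol: 30.1 g/L × 2.53 L = 76.15 g
ammonium chloride: dilute stock: 28.4 mM × 2530 mL ÷ 2000 mM = 35.93 mL

hydrochloric acid 16.18 mL; IPTG 45.90 mL; glycerol 76.15 g; ammonium chloride 35.93 mL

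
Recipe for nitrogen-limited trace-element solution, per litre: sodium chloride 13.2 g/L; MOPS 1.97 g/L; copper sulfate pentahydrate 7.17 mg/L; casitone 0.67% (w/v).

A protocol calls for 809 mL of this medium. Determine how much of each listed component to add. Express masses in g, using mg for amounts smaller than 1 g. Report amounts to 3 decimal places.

Scale factor relative to 1 L: 0.809.
sodium chloride: 13.2 g/L × 0.809 L = 10.679 g
MOPS: 1.97 g/L × 0.809 L = 1.594 g
copper sulfate pentahydrate: 7.17 mg/L × 0.809 L = 5.801 mg
casitone: 0.67 g per 100 mL × 809 mL ÷ 100 = 5.420 g

sodium chloride 10.679 g; MOPS 1.594 g; copper sulfate pentahydrate 5.801 mg; casitone 5.420 g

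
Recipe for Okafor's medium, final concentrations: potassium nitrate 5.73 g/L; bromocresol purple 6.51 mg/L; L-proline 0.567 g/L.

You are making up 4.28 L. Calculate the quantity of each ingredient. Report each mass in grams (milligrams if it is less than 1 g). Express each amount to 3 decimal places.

potassium nitrate 24.524 g; bromocresol purple 27.863 mg; L-proline 2.427 g

Working volume: 4.28 L.
potassium nitrate: 5.73 g/L × 4.28 L = 24.524 g
bromocresol purple: 6.51 mg/L × 4.28 L = 27.863 mg
L-proline: 0.567 g/L × 4.28 L = 2.427 g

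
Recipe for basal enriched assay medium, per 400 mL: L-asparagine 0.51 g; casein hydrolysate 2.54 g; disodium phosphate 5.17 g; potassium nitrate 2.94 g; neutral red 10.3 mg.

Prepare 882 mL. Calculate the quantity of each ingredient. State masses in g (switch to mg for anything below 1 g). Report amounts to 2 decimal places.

L-asparagine 1.12 g; casein hydrolysate 5.60 g; disodium phosphate 11.40 g; potassium nitrate 6.48 g; neutral red 22.71 mg

Ratio of target to recipe volume: 882 / 400 = 2.205.
L-asparagine: 0.51 g × (882 mL / 400 mL) = 1.12 g
casein hydrolysate: 2.54 g × (882 mL / 400 mL) = 5.60 g
disodium phosphate: 5.17 g × (882 mL / 400 mL) = 11.40 g
potassium nitrate: 2.94 g × (882 mL / 400 mL) = 6.48 g
neutral red: 10.3 mg × (882 mL / 400 mL) = 22.71 mg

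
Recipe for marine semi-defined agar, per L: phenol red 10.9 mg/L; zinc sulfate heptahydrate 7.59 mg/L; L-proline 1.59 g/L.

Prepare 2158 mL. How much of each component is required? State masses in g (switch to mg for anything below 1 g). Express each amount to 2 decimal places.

phenol red 23.52 mg; zinc sulfate heptahydrate 16.38 mg; L-proline 3.43 g

Scale factor relative to 1 L: 2.158.
phenol red: 10.9 mg/L × 2.158 L = 23.52 mg
zinc sulfate heptahydrate: 7.59 mg/L × 2.158 L = 16.38 mg
L-proline: 1.59 g/L × 2.158 L = 3.43 g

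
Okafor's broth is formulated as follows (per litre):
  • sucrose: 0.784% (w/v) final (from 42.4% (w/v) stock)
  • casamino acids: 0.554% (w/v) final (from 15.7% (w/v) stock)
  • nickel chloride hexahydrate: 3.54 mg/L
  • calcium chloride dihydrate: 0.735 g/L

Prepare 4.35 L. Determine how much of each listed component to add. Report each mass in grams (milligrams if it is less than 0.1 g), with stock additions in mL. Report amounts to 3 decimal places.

Scale factor relative to 1 L: 4.35.
sucrose: C1V1 = C2V2 → 0.784% ÷ 42.4% × 4350 mL = 80.434 mL
casamino acids: C1V1 = C2V2 → 0.554% ÷ 15.7% × 4350 mL = 153.497 mL
nickel chloride hexahydrate: 3.54 mg/L × 4.35 L = 15.399 mg
calcium chloride dihydrate: 0.735 g/L × 4.35 L = 3.197 g

sucrose 80.434 mL; casamino acids 153.497 mL; nickel chloride hexahydrate 15.399 mg; calcium chloride dihydrate 3.197 g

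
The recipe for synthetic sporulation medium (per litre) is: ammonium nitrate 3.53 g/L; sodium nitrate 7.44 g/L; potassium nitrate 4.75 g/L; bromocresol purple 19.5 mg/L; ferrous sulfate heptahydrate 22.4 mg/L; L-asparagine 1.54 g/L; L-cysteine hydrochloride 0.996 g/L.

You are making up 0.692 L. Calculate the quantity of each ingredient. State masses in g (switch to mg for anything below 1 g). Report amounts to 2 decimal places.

Working volume: 0.692 L.
ammonium nitrate: 3.53 g/L × 0.692 L = 2.44 g
sodium nitrate: 7.44 g/L × 0.692 L = 5.15 g
potassium nitrate: 4.75 g/L × 0.692 L = 3.29 g
bromocresol purple: 19.5 mg/L × 0.692 L = 13.49 mg
ferrous sulfate heptahydrate: 22.4 mg/L × 0.692 L = 15.50 mg
L-asparagine: 1.54 g/L × 0.692 L = 1.07 g
L-cysteine hydrochloride: 0.996 g/L × 0.692 L = 0.689232 g = 689.23 mg

ammonium nitrate 2.44 g; sodium nitrate 5.15 g; potassium nitrate 3.29 g; bromocresol purple 13.49 mg; ferrous sulfate heptahydrate 15.50 mg; L-asparagine 1.07 g; L-cysteine hydrochloride 689.23 mg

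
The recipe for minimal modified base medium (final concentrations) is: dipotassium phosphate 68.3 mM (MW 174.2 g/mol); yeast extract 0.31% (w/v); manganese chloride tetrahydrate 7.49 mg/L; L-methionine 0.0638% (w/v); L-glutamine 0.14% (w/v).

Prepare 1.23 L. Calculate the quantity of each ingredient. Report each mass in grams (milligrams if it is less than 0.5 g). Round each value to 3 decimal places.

Working volume: 1.23 L.
dipotassium phosphate: 68.3 mmol/L × 174.2 g/mol × 1.23 L ÷ 1000 = 14.634 g
yeast extract: 0.31 g per 100 mL × 1230 mL ÷ 100 = 3.813 g
manganese chloride tetrahydrate: 7.49 mg/L × 1.23 L = 9.213 mg
L-methionine: 0.0638% w/v = 0.638 g/L → 0.638 × 1.23 L = 0.785 g
L-glutamine: 0.14% w/v = 1.4 g/L → 1.4 × 1.23 L = 1.722 g

dipotassium phosphate 14.634 g; yeast extract 3.813 g; manganese chloride tetrahydrate 9.213 mg; L-methionine 0.785 g; L-glutamine 1.722 g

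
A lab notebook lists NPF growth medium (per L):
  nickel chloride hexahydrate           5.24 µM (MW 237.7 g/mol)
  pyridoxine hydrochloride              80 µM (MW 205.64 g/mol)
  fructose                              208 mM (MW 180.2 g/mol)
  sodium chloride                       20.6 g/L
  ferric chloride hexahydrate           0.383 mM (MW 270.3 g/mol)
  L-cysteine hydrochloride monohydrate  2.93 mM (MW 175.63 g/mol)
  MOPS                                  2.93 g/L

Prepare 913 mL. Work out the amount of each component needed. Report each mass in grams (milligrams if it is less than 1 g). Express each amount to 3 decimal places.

Scale factor relative to 1 L: 0.913.
nickel chloride hexahydrate: 5.24 µmol/L × 237.7 g/mol × 0.913 L ÷ 1000 = 1.137 mg
pyridoxine hydrochloride: 80 µmol/L × 205.64 g/mol × 0.913 L ÷ 1000 = 15.020 mg
fructose: 208 mmol/L × 180.2 g/mol × 0.913 L ÷ 1000 = 34.221 g
sodium chloride: 20.6 g/L × 0.913 L = 18.808 g
ferric chloride hexahydrate: 0.383 mmol/L × 270.3 mg/mmol × 0.913 L = 94.518 mg
L-cysteine hydrochloride monohydrate: 2.93 mmol/L × 175.63 mg/mmol × 0.913 L = 469.826 mg
MOPS: 2.93 g/L × 0.913 L = 2.675 g

nickel chloride hexahydrate 1.137 mg; pyridoxine hydrochloride 15.020 mg; fructose 34.221 g; sodium chloride 18.808 g; ferric chloride hexahydrate 94.518 mg; L-cysteine hydrochloride monohydrate 469.826 mg; MOPS 2.675 g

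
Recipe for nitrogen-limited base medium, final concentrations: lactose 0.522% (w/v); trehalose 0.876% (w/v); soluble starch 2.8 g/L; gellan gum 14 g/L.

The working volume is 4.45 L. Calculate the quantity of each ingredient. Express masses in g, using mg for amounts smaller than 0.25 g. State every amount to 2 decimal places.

lactose 23.23 g; trehalose 38.98 g; soluble starch 12.46 g; gellan gum 62.30 g

Working volume: 4.45 L.
lactose: 0.522 g per 100 mL × 4450 mL ÷ 100 = 23.23 g
trehalose: 0.876% w/v = 8.76 g/L → 8.76 × 4.45 L = 38.98 g
soluble starch: 2.8 g/L × 4.45 L = 12.46 g
gellan gum: 14 g/L × 4.45 L = 62.30 g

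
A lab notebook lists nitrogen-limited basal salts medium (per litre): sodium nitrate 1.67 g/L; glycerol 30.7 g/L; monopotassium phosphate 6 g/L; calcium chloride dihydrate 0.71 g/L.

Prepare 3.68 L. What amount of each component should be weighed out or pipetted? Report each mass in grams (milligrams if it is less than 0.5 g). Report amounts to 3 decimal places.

Working volume: 3.68 L.
sodium nitrate: 1.67 g/L × 3.68 L = 6.146 g
glycerol: 30.7 g/L × 3.68 L = 112.976 g
monopotassium phosphate: 6 g/L × 3.68 L = 22.080 g
calcium chloride dihydrate: 0.71 g/L × 3.68 L = 2.613 g

sodium nitrate 6.146 g; glycerol 112.976 g; monopotassium phosphate 22.080 g; calcium chloride dihydrate 2.613 g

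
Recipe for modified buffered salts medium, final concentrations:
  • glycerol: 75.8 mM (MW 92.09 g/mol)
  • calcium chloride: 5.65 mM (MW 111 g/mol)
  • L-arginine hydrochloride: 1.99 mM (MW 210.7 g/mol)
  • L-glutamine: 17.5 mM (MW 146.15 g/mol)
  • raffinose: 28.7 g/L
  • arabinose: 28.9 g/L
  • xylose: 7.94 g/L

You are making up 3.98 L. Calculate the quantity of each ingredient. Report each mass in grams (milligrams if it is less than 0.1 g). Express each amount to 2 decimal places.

glycerol 27.78 g; calcium chloride 2.50 g; L-arginine hydrochloride 1.67 g; L-glutamine 10.18 g; raffinose 114.23 g; arabinose 115.02 g; xylose 31.60 g

Working volume: 3.98 L.
glycerol: 75.8 mmol/L × 92.09 g/mol × 3.98 L ÷ 1000 = 27.78 g
calcium chloride: 5.65 mmol/L × 111 g/mol × 3.98 L ÷ 1000 = 2.50 g
L-arginine hydrochloride: 1.99 mmol/L × 210.7 g/mol × 3.98 L ÷ 1000 = 1.67 g
L-glutamine: 17.5 mmol/L × 146.15 g/mol × 3.98 L ÷ 1000 = 10.18 g
raffinose: 28.7 g/L × 3.98 L = 114.23 g
arabinose: 28.9 g/L × 3.98 L = 115.02 g
xylose: 7.94 g/L × 3.98 L = 31.60 g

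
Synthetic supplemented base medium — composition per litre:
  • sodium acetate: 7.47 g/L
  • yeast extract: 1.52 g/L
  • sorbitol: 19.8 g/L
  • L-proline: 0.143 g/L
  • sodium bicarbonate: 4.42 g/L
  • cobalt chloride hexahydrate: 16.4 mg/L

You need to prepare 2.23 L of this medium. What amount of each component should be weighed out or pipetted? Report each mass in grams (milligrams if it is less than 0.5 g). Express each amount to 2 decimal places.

sodium acetate 16.66 g; yeast extract 3.39 g; sorbitol 44.15 g; L-proline 318.89 mg; sodium bicarbonate 9.86 g; cobalt chloride hexahydrate 36.57 mg

Scale factor relative to 1 L: 2.23.
sodium acetate: 7.47 g/L × 2.23 L = 16.66 g
yeast extract: 1.52 g/L × 2.23 L = 3.39 g
sorbitol: 19.8 g/L × 2.23 L = 44.15 g
L-proline: 0.143 g/L × 2.23 L = 0.31889 g = 318.89 mg
sodium bicarbonate: 4.42 g/L × 2.23 L = 9.86 g
cobalt chloride hexahydrate: 16.4 mg/L × 2.23 L = 36.57 mg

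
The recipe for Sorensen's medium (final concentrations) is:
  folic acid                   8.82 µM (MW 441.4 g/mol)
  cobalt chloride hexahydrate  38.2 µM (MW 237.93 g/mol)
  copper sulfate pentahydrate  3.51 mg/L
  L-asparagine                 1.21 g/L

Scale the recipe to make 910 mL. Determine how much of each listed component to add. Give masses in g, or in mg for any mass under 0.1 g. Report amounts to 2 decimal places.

folic acid 3.54 mg; cobalt chloride hexahydrate 8.27 mg; copper sulfate pentahydrate 3.19 mg; L-asparagine 1.10 g

Working volume: 910 mL = 0.91 L.
folic acid: 8.82 µmol/L × 441.4 g/mol × 0.91 L ÷ 1000 = 3.54 mg
cobalt chloride hexahydrate: 38.2 µmol/L × 237.93 g/mol × 0.91 L ÷ 1000 = 8.27 mg
copper sulfate pentahydrate: 3.51 mg/L × 0.91 L = 3.19 mg
L-asparagine: 1.21 g/L × 0.91 L = 1.10 g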